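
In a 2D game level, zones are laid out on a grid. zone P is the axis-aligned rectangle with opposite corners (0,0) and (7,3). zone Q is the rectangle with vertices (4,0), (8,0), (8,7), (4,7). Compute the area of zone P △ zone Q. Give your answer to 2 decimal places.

|zone P∩zone Q|: x∈[4,7], y∈[0,3] → 3·3 = 9.
|zone P △ zone Q| = |zone P| + |zone Q| − 2·|zone P∩zone Q| = 21 + 28 − 18 = 31.00.

31.00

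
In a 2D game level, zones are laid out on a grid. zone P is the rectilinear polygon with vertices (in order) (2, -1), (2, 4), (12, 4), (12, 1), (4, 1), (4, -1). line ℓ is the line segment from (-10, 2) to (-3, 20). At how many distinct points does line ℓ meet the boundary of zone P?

The segment lies entirely outside zone P and never meets its boundary.

0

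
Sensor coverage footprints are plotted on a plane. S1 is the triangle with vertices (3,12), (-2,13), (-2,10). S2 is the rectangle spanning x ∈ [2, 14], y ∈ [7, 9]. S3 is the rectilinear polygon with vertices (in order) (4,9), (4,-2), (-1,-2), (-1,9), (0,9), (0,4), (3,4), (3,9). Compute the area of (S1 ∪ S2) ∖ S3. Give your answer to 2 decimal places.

|S1 ∪ S2| = 31.5.
|(S1 ∪ S2) ∩ S3| = 2.
|(S1 ∪ S2) ∖ S3| = 31.5 − 2 = 29.50.

29.50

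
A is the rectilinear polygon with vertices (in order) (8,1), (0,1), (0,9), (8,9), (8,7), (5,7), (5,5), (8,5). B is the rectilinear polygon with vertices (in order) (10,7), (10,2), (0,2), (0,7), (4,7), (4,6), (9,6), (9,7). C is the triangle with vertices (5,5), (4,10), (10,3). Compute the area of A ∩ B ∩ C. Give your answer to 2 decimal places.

1.90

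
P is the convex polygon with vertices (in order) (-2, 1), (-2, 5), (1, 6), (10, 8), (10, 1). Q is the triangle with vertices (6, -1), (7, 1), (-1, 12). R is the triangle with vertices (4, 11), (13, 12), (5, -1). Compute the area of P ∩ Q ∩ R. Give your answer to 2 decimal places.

The intersection is the polygon with vertices (6.583,1.573), (6.231,1), (4.923,1), (4.817,1.197), (4.553,4.365).
By the shoelace formula its area is 3.42.

3.42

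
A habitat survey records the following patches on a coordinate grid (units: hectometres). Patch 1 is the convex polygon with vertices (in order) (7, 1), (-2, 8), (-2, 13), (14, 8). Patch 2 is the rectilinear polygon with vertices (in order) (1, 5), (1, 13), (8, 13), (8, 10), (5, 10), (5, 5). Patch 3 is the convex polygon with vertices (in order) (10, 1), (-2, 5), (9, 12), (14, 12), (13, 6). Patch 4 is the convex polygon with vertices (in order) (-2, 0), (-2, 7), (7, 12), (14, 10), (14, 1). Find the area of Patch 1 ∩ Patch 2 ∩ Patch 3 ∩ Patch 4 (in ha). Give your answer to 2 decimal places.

12.76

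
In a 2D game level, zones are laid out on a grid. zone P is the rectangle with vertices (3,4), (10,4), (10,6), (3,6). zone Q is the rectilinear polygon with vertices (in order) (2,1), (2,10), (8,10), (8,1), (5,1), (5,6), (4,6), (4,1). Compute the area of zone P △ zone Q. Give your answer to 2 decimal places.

|zone P| = 14, |zone Q| = 49, |zone P∩zone Q| = 8.
|zone P △ zone Q| = |zone P| + |zone Q| − 2·|zone P∩zone Q| = 14 + 49 − 16 = 47.00.

47.00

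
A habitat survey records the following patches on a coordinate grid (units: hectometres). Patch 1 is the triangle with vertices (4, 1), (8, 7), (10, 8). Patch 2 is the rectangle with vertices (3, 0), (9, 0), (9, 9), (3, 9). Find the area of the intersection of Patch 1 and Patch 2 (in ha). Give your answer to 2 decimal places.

3.67

The intersection is the polygon with vertices (8,7), (9,7.5), (9,6.833), (4,1).
By the shoelace formula its area is 3.67.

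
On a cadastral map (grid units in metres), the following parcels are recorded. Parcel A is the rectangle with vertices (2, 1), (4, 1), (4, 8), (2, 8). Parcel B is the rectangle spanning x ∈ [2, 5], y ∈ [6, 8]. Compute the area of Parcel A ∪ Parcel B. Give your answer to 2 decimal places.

16.00

By inclusion–exclusion:
Individual areas: |Parcel A| = 14, |Parcel B| = 6.
|Parcel A∩Parcel B|: x∈[2,4], y∈[6,8] → 2·2 = 4.
|Parcel A ∪ Parcel B| = 20 − 4 = 16.00.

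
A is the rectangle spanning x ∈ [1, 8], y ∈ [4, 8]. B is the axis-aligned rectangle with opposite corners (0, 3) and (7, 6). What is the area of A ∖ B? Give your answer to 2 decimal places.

16.00

|A∩B|: x∈[1,7], y∈[4,6] → 6·2 = 12.
|A| = 28.
|A ∖ B| = |A| − |A∩B| = 28 − 12 = 16.00.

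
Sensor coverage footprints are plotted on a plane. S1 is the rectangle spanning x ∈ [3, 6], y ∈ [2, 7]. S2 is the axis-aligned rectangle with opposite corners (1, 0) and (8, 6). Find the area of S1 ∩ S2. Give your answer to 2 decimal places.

|S1∩S2|: x∈[3,6], y∈[2,6] → 3·4 = 12.

12.00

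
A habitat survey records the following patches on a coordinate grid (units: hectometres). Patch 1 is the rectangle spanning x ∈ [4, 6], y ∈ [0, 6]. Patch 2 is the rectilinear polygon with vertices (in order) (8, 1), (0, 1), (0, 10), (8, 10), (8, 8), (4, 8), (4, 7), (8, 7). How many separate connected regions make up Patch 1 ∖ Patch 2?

1

Patch 1 ∖ Patch 2 is a single connected region.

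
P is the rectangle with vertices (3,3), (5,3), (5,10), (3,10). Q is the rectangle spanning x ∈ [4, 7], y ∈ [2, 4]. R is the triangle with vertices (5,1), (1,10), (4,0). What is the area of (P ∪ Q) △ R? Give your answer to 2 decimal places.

22.09

|P ∪ Q| = 19.
|(P ∪ Q) ∩ R| = 1.7056.
|(P ∪ Q) △ R| = 19 + 6.5 − 3.4111 = 22.09.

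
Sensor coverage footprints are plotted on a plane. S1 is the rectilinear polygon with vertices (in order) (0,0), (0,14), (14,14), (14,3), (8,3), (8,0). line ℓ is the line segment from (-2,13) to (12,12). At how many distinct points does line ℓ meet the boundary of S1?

The segment meets the boundary at (0,12.857).

1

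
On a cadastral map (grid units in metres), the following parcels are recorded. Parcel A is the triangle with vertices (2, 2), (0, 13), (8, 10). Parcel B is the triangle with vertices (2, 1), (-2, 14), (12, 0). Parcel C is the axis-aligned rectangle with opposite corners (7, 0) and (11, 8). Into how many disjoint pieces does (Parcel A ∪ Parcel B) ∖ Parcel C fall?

(Parcel A ∪ Parcel B) ∖ Parcel C splits into 2 disjoint pieces (area 71.9246, area 0.45).

2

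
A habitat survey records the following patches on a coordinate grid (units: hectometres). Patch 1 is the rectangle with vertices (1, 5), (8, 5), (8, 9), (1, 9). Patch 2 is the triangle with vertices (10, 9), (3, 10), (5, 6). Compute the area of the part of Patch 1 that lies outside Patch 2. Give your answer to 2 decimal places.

|Patch 1| = 28, |Patch 1∩Patch 2| = 8.55.
|Patch 1 ∖ Patch 2| = |Patch 1| − |Patch 1∩Patch 2| = 28 − 8.55 = 19.45.

19.45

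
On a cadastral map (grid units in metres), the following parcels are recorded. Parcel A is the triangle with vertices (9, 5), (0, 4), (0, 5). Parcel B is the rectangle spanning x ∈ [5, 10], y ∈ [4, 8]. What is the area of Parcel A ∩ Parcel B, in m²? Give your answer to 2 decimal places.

The intersection is the polygon with vertices (5,4.556), (5,5), (9,5).
By the shoelace formula its area is 0.89.

0.89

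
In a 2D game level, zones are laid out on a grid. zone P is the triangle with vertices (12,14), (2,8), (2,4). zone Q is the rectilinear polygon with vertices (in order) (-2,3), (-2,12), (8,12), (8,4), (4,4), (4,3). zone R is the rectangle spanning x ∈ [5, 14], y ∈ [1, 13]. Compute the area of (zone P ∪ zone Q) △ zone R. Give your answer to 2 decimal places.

|zone P ∪ zone Q| = 89.2.
|(zone P ∪ zone Q) ∩ zone R| = 26.8667.
|(zone P ∪ zone Q) △ zone R| = 89.2 + 108 − 53.7333 = 143.47.

143.47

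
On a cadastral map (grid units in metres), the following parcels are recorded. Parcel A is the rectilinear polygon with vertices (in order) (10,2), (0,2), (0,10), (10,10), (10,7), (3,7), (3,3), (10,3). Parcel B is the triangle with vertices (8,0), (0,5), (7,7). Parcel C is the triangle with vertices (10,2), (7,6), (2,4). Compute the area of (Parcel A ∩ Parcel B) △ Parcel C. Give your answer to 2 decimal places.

19.45

|Parcel A ∩ Parcel B| = 7.7411.
|(Parcel A ∩ Parcel B) ∩ Parcel C| = 0.6451.
|(Parcel A ∩ Parcel B) △ Parcel C| = 7.7411 + 13 − 1.2902 = 19.45.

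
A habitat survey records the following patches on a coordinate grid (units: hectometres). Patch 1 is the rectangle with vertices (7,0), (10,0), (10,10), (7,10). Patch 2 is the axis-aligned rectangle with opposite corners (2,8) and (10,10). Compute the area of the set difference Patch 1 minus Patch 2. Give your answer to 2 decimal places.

|Patch 1∩Patch 2|: x∈[7,10], y∈[8,10] → 3·2 = 6.
|Patch 1| = 30.
|Patch 1 ∖ Patch 2| = |Patch 1| − |Patch 1∩Patch 2| = 30 − 6 = 24.00.

24.00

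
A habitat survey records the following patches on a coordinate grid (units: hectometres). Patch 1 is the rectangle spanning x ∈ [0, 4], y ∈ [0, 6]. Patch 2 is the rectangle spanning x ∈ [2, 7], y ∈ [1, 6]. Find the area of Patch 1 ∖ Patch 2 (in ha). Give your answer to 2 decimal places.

14.00

|Patch 1∩Patch 2|: x∈[2,4], y∈[1,6] → 2·5 = 10.
|Patch 1| = 24.
|Patch 1 ∖ Patch 2| = |Patch 1| − |Patch 1∩Patch 2| = 24 − 10 = 14.00.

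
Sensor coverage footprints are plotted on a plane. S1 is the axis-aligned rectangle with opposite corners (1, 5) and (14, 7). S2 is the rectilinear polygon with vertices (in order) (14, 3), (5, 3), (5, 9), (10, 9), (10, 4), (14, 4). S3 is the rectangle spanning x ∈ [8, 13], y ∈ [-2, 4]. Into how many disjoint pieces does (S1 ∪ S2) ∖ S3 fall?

(S1 ∪ S2) ∖ S3 splits into 2 disjoint pieces (area 44, area 1).

2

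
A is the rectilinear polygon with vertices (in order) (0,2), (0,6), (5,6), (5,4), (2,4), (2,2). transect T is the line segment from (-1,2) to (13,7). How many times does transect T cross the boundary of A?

The segment meets the boundary at (4.6,4), (0,2.357), (5,4.143), (2,3.071).

4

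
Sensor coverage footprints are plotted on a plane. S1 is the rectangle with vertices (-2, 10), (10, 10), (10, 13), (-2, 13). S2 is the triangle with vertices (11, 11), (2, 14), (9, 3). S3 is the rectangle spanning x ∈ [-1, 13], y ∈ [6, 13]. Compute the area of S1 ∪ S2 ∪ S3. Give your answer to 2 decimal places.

By inclusion–exclusion:
Individual areas: |S1| = 36, |S2| = 39, |S3| = 98.
|S1∩S2| = 15.0606.
|S1∩S3|: x∈[-1,10], y∈[10,13] → 11·3 = 33.
|S2∩S3| = 33.8295.
|S1∩S2∩S3| = 15.0606.
|S1 ∪ S2 ∪ S3| = 173 − 81.8902 + 15.0606 = 106.17.

106.17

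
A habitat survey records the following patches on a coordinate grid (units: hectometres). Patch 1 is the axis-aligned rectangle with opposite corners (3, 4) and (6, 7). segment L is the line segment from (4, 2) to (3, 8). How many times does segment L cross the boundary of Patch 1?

2

The segment meets the boundary at (3.667,4), (3.167,7).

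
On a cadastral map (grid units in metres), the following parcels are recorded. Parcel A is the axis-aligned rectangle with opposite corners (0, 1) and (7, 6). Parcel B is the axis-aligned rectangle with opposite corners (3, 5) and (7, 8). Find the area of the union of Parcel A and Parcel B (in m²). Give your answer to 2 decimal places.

By inclusion–exclusion:
Individual areas: |Parcel A| = 35, |Parcel B| = 12.
|Parcel A∩Parcel B|: x∈[3,7], y∈[5,6] → 4·1 = 4.
|Parcel A ∪ Parcel B| = 47 − 4 = 43.00.

43.00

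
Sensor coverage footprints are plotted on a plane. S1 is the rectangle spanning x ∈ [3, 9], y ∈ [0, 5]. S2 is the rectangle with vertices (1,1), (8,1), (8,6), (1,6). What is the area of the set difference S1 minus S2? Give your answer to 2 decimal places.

|S1∩S2|: x∈[3,8], y∈[1,5] → 5·4 = 20.
|S1| = 30.
|S1 ∖ S2| = |S1| − |S1∩S2| = 30 − 20 = 10.00.

10.00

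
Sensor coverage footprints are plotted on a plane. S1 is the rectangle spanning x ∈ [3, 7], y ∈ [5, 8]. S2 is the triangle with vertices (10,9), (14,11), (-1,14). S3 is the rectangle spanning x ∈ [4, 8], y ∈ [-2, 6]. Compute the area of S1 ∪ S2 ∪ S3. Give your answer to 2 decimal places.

62.00

By inclusion–exclusion:
Individual areas: |S1| = 12, |S2| = 21, |S3| = 32.
|S1∩S2| = 0.
|S1∩S3|: x∈[4,7], y∈[5,6] → 3·1 = 3.
|S2∩S3| = 0.
|S1∩S2∩S3| = 0.
|S1 ∪ S2 ∪ S3| = 65 − 3 + 0 = 62.00.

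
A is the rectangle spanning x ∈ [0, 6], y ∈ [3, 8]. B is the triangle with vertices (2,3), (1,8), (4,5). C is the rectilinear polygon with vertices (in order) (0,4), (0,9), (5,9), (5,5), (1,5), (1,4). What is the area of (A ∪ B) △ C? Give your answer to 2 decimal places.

|A ∪ B| = 30.
|(A ∪ B) ∩ C| = 16.
|(A ∪ B) △ C| = 30 + 21 − 32 = 19.00.

19.00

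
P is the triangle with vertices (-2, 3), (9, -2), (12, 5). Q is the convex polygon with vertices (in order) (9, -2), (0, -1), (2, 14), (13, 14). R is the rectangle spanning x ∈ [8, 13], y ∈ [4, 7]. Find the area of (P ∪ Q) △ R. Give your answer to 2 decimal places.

|P ∪ Q| = 162.6018.
|(P ∪ Q) ∩ R| = 9.67.
|(P ∪ Q) △ R| = 162.6018 + 15 − 19.3399 = 158.26.

158.26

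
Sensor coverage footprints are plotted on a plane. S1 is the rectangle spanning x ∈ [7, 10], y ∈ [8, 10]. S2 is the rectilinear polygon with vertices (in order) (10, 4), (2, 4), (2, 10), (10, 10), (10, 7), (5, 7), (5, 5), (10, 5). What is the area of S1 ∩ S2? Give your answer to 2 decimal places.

6.00

The intersection is the polygon with vertices (10,8), (7,8), (7,10), (10,10).
By the shoelace formula its area is 6.00.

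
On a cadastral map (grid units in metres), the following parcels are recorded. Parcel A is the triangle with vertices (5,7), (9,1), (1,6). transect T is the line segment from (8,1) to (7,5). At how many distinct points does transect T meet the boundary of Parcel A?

2

The segment meets the boundary at (7.4,3.4), (7.815,1.741).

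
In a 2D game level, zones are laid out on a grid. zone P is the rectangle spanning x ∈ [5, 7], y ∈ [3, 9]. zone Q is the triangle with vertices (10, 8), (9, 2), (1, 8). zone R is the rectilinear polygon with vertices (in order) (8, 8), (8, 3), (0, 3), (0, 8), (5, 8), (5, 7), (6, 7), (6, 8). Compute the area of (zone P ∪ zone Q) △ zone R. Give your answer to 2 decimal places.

30.83

|zone P ∪ zone Q| = 31.5.
|(zone P ∪ zone Q) ∩ zone R| = 19.8333.
|(zone P ∪ zone Q) △ zone R| = 31.5 + 39 − 39.6667 = 30.83.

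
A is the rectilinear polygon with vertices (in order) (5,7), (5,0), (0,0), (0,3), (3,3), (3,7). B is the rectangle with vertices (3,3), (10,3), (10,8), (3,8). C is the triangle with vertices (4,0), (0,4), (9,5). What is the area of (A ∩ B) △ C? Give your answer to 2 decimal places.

22.22

|A ∩ B| = 8.
|(A ∩ B) ∩ C| = 2.8889.
|(A ∩ B) △ C| = 8 + 20 − 5.7778 = 22.22.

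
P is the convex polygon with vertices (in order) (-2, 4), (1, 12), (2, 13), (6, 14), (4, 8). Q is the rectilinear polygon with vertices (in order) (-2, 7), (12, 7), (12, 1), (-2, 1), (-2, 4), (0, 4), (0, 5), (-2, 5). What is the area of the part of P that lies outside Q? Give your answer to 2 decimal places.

28.00

|P| = 32.5, |P∩Q| = 4.5.
|P ∖ Q| = |P| − |P∩Q| = 32.5 − 4.5 = 28.00.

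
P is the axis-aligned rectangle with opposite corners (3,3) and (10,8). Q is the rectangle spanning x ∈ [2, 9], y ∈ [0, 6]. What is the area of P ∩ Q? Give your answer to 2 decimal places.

|P∩Q|: x∈[3,9], y∈[3,6] → 6·3 = 18.

18.00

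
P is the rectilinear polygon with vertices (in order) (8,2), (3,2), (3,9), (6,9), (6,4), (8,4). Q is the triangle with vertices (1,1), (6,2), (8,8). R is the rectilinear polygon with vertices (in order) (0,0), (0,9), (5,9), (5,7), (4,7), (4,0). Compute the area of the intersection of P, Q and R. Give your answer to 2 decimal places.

The intersection is the polygon with vertices (3,3), (4,4), (4,2), (3,2).
By the shoelace formula its area is 1.50.

1.50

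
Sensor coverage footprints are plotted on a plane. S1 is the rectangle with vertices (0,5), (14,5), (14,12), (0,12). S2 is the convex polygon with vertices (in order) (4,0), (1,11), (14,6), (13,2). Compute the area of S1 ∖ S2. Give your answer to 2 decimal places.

57.53

|S1| = 98, |S1∩S2| = 40.4659.
|S1 ∖ S2| = |S1| − |S1∩S2| = 98 − 40.4659 = 57.53.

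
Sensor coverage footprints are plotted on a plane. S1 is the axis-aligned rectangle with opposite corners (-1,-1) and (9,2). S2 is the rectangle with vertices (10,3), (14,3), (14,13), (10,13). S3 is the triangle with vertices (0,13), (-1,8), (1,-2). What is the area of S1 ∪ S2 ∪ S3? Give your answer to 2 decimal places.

By inclusion–exclusion:
Individual areas: |S1| = 30, |S2| = 40, |S3| = 10.
|S1∩S2| = 0 (no overlap).
|S1∩S3| = 1.
|S2∩S3| = 0.
|S1∩S2∩S3| = 0.
|S1 ∪ S2 ∪ S3| = 80 − 1 + 0 = 79.00.

79.00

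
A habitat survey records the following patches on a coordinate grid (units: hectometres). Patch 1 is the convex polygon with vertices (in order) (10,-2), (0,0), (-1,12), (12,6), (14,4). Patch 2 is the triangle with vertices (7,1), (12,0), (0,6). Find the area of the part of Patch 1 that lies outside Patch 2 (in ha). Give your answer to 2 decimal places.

118.04

|Patch 1| = 127, |Patch 1∩Patch 2| = 8.9559.
|Patch 1 ∖ Patch 2| = |Patch 1| − |Patch 1∩Patch 2| = 127 − 8.9559 = 118.04.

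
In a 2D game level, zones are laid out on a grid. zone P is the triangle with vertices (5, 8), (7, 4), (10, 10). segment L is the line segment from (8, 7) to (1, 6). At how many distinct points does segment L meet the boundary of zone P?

1

The segment meets the boundary at (5.667,6.667).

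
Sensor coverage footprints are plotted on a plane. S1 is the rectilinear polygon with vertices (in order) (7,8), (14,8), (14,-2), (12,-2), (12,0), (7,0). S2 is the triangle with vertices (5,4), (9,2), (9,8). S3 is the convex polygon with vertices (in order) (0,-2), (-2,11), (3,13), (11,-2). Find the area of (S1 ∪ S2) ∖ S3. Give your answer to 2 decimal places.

51.98

|S1 ∪ S2| = 63.
|(S1 ∪ S2) ∩ S3| = 11.0232.
|(S1 ∪ S2) ∖ S3| = 63 − 11.0232 = 51.98.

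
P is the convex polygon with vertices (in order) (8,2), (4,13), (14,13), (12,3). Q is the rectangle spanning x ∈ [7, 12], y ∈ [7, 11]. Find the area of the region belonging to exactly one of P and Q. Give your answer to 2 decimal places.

54.00

|P| = 74, |Q| = 20, |P∩Q| = 20.
|P △ Q| = |P| + |Q| − 2·|P∩Q| = 74 + 20 − 40 = 54.00.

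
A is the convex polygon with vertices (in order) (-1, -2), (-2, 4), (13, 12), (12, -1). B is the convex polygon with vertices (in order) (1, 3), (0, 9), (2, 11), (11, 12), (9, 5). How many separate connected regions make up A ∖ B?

1

A ∖ B is a single connected region.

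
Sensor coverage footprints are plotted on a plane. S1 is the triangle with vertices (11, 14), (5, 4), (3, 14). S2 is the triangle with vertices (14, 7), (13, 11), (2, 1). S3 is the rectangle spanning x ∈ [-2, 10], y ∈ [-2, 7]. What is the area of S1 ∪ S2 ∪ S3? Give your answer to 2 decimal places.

By inclusion–exclusion:
Individual areas: |S1| = 40, |S2| = 27, |S3| = 108.
|S1∩S2| = 0.
|S1∩S3| = 3.6.
|S2∩S3| = 12.2.
|S1∩S2∩S3| = 0.
|S1 ∪ S2 ∪ S3| = 175 − 15.8 + 0 = 159.20.

159.20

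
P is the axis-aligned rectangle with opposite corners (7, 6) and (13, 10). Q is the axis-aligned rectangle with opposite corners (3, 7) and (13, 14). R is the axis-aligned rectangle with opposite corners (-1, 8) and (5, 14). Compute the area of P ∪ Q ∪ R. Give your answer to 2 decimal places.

By inclusion–exclusion:
Individual areas: |P| = 24, |Q| = 70, |R| = 36.
|P∩Q|: x∈[7,13], y∈[7,10] → 6·3 = 18.
|P∩R| = 0 (no overlap).
|Q∩R|: x∈[3,5], y∈[8,14] → 2·6 = 12.
|P∩Q∩R| = 0.
|P ∪ Q ∪ R| = 130 − 30 + 0 = 100.00.

100.00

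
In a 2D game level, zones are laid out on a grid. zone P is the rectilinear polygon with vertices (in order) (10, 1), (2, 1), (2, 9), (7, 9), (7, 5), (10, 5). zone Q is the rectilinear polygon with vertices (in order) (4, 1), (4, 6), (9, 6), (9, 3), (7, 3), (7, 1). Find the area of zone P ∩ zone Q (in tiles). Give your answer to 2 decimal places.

19.00

The intersection is the polygon with vertices (4,1), (4,6), (7,6), (7,5), (9,5), (9,3), (7,3), (7,1).
By the shoelace formula its area is 19.00.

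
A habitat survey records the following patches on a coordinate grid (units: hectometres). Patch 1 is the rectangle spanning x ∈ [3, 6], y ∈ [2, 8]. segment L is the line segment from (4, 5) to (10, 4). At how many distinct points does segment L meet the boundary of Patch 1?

1

The segment meets the boundary at (6,4.667).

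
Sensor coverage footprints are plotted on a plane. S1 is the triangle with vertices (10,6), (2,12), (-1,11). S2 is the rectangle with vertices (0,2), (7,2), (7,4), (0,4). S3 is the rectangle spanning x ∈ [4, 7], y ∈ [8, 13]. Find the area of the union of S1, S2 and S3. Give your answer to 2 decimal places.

38.46

By inclusion–exclusion:
Individual areas: |S1| = 13, |S2| = 14, |S3| = 15.
|S1∩S2| = 0.
|S1∩S3| = 3.5432.
|S2∩S3| = 0 (no overlap).
|S1∩S2∩S3| = 0.
|S1 ∪ S2 ∪ S3| = 42 − 3.5432 + 0 = 38.46.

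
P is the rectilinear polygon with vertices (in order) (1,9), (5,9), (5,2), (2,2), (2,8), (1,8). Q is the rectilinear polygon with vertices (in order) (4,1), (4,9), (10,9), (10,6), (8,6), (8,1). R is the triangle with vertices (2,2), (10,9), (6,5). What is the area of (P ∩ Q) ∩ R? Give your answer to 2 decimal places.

The region (P ∩ Q) ∩ R is the polygon with vertices (5,4.25), (4,3.5), (4,3.75), (5,4.625).
By the shoelace formula its area is 0.31.

0.31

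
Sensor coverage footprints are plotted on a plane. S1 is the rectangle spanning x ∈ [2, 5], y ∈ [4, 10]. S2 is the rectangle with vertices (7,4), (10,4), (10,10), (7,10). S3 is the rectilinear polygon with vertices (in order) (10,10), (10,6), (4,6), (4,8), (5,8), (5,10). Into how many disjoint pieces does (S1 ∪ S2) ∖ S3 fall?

(S1 ∪ S2) ∖ S3 splits into 2 disjoint pieces (area 16, area 6).

2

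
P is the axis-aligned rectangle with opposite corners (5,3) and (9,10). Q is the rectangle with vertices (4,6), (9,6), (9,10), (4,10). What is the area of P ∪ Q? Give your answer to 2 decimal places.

By inclusion–exclusion:
Individual areas: |P| = 28, |Q| = 20.
|P∩Q|: x∈[5,9], y∈[6,10] → 4·4 = 16.
|P ∪ Q| = 48 − 16 = 32.00.

32.00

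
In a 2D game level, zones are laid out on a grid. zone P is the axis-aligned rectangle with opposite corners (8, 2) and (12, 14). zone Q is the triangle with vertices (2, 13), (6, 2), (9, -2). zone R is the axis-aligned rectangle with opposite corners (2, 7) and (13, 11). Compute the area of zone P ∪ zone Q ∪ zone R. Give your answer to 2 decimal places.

By inclusion–exclusion:
Individual areas: |zone P| = 48, |zone Q| = 8.5, |zone R| = 44.
|zone P∩zone Q| = 0.
|zone P∩zone R|: x∈[8,12], y∈[7,11] → 4·4 = 16.
|zone Q∩zone R| = 1.6485.
|zone P∩zone Q∩zone R| = 0.
|zone P ∪ zone Q ∪ zone R| = 100.5 − 17.6485 + 0 = 82.85.

82.85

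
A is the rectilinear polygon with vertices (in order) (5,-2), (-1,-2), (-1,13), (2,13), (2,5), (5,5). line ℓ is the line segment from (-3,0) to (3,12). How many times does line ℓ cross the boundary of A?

The segment meets the boundary at (2,10), (-1,4).

2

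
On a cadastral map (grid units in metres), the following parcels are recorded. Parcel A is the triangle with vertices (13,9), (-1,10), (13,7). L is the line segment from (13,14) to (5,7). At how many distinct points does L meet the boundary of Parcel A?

2

The segment meets the boundary at (6.574,8.377), (7.717,9.377).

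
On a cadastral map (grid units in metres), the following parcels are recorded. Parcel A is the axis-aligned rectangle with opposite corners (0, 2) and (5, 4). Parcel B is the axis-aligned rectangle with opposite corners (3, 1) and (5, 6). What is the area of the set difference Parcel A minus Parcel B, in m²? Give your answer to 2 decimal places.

6.00

|Parcel A∩Parcel B|: x∈[3,5], y∈[2,4] → 2·2 = 4.
|Parcel A| = 10.
|Parcel A ∖ Parcel B| = |Parcel A| − |Parcel A∩Parcel B| = 10 − 4 = 6.00.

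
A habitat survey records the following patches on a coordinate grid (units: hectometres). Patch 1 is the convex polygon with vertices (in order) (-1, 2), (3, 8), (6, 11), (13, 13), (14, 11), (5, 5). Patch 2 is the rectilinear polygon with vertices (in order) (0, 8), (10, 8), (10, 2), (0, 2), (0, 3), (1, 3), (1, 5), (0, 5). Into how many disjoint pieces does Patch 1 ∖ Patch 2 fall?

Patch 1 ∖ Patch 2 splits into 2 disjoint pieces (area 1.75, area 29.75).

2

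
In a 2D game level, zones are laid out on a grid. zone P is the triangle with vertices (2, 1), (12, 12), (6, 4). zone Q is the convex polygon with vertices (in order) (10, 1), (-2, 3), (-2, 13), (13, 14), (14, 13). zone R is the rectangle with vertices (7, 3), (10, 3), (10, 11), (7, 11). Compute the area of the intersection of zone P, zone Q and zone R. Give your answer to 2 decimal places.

2.45

The intersection is the polygon with vertices (7,5.333), (7,6.5), (10,9.8), (10,9.333).
By the shoelace formula its area is 2.45.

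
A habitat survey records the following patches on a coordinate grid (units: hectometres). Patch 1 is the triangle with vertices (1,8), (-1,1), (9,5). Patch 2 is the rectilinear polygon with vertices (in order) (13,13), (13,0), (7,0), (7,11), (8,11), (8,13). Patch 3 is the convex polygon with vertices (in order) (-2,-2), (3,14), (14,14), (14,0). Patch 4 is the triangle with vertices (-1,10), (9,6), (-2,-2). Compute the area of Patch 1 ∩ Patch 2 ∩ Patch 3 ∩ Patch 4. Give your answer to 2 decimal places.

The intersection is the polygon with vertices (7,5.75), (8.093,5.34), (7,4.545).
By the shoelace formula its area is 0.66.

0.66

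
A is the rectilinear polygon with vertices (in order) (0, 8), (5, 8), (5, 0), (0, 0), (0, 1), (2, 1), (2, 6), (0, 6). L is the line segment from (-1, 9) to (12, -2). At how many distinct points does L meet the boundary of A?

The segment meets the boundary at (5,3.923), (0.182,8).

2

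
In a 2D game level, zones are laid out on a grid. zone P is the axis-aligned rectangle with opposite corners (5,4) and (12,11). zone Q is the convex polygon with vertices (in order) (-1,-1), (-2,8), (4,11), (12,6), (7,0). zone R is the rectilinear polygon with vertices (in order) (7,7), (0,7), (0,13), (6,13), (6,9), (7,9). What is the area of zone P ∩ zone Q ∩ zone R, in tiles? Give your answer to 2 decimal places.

5.06

The intersection is the polygon with vertices (5,10.375), (6,9.75), (6,9), (7,9), (7,7), (5,7).
By the shoelace formula its area is 5.06.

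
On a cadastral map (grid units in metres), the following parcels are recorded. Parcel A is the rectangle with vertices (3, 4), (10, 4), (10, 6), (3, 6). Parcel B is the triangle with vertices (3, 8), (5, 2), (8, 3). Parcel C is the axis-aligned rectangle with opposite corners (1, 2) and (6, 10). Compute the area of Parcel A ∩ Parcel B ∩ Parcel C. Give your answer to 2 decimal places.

3.50

The intersection is the polygon with vertices (6,5), (6,4), (4.333,4), (3.667,6), (5,6).
By the shoelace formula its area is 3.50.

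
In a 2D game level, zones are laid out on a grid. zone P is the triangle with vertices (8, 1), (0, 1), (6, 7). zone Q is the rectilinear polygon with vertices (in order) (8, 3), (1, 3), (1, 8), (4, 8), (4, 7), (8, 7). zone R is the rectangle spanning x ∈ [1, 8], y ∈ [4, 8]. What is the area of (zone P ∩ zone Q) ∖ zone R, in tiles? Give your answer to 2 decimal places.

|zone P ∩ zone Q| = 10.6667.
|(zone P ∩ zone Q) ∩ zone R| = 6.
|(zone P ∩ zone Q) ∖ zone R| = 10.6667 − 6 = 4.67.

4.67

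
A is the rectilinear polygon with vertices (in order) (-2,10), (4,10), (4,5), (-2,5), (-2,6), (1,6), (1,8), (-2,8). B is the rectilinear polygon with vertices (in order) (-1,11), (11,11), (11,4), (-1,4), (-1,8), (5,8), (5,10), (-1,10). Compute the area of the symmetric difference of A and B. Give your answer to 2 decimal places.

74.00

|A| = 24, |B| = 72, |A∩B| = 11.
|A △ B| = |A| + |B| − 2·|A∩B| = 24 + 72 − 22 = 74.00.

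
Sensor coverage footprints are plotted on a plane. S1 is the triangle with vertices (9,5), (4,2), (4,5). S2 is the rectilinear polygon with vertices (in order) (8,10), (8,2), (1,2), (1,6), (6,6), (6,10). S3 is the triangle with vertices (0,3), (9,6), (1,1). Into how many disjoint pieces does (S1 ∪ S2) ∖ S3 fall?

2

(S1 ∪ S2) ∖ S3 splits into 2 disjoint pieces (area 9.4125, area 18.5).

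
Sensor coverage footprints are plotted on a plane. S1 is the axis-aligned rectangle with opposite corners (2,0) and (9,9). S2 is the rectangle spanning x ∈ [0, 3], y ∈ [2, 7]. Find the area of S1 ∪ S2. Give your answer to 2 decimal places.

73.00

By inclusion–exclusion:
Individual areas: |S1| = 63, |S2| = 15.
|S1∩S2|: x∈[2,3], y∈[2,7] → 1·5 = 5.
|S1 ∪ S2| = 78 − 5 = 73.00.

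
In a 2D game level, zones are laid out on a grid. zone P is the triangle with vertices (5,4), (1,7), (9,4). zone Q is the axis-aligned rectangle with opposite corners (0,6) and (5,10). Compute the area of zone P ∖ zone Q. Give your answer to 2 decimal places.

|zone P| = 6, |zone P∩zone Q| = 0.6667.
|zone P ∖ zone Q| = |zone P| − |zone P∩zone Q| = 6 − 0.6667 = 5.33.

5.33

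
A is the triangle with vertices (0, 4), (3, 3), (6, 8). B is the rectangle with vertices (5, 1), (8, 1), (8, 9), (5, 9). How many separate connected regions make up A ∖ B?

A ∖ B is a single connected region.

1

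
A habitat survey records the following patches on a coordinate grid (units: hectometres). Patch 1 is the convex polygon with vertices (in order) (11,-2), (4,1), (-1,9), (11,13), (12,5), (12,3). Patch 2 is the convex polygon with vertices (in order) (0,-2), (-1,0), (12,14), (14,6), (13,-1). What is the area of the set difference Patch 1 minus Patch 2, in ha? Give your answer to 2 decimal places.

|Patch 1| = 119, |Patch 1∩Patch 2| = 78.8865.
|Patch 1 ∖ Patch 2| = |Patch 1| − |Patch 1∩Patch 2| = 119 − 78.8865 = 40.11.

40.11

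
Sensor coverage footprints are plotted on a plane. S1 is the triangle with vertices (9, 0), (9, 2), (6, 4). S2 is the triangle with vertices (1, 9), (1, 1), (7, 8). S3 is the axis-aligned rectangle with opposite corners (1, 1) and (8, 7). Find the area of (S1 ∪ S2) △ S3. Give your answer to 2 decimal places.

35.48

|S1 ∪ S2| = 27.
|(S1 ∪ S2) ∩ S3| = 16.7619.
|(S1 ∪ S2) △ S3| = 27 + 42 − 33.5238 = 35.48.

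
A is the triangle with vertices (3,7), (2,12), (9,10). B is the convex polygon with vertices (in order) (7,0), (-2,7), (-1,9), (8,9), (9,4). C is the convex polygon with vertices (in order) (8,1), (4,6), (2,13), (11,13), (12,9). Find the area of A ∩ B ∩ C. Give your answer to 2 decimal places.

The intersection is the polygon with vertices (7,9), (3.625,7.312), (3.143,9).
By the shoelace formula its area is 3.25.

3.25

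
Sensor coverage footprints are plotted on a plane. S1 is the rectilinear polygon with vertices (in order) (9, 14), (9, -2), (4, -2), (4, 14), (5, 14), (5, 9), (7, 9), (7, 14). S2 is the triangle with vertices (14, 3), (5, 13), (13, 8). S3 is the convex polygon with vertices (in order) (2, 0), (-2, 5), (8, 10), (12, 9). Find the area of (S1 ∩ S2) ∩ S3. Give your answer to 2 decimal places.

0.80

The region (S1 ∩ S2) ∩ S3 is the polygon with vertices (7.793,9.897), (8,10), (9,9.75), (9,8.556).
By the shoelace formula its area is 0.80.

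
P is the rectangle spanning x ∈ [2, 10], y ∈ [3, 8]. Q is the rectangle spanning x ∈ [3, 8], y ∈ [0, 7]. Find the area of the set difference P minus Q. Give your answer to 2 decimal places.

20.00

|P∩Q|: x∈[3,8], y∈[3,7] → 5·4 = 20.
|P| = 40.
|P ∖ Q| = |P| − |P∩Q| = 40 − 20 = 20.00.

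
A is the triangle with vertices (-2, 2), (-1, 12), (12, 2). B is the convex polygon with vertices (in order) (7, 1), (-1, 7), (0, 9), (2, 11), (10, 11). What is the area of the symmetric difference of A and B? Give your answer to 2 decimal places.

63.18

|A| = 70, |B| = 66, |A∩B| = 36.4085.
|A △ B| = |A| + |B| − 2·|A∩B| = 70 + 66 − 72.8169 = 63.18.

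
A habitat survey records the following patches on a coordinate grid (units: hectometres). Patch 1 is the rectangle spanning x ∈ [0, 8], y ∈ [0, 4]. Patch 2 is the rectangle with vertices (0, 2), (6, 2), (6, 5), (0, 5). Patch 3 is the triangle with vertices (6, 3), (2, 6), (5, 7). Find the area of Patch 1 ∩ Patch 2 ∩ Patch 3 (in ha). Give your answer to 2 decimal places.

0.54

The intersection is the polygon with vertices (5.75,4), (6,3), (4.667,4).
By the shoelace formula its area is 0.54.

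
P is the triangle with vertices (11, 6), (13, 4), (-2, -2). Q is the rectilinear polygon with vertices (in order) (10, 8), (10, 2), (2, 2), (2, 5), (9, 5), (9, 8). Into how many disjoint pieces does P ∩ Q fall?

1

P ∩ Q is a single connected region.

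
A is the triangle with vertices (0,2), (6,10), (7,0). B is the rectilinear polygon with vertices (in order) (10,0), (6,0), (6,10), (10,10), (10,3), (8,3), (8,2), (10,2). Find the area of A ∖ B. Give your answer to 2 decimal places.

29.14

|A| = 34, |A∩B| = 4.8571.
|A ∖ B| = |A| − |A∩B| = 34 − 4.8571 = 29.14.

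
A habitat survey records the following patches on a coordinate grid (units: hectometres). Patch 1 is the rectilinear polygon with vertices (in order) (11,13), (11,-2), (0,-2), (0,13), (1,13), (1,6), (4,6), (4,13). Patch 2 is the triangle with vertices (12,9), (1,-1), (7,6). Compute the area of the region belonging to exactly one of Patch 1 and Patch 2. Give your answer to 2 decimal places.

|Patch 1| = 144, |Patch 2| = 8.5, |Patch 1∩Patch 2| = 8.3455.
|Patch 1 △ Patch 2| = |Patch 1| + |Patch 2| − 2·|Patch 1∩Patch 2| = 144 + 8.5 − 16.6909 = 135.81.

135.81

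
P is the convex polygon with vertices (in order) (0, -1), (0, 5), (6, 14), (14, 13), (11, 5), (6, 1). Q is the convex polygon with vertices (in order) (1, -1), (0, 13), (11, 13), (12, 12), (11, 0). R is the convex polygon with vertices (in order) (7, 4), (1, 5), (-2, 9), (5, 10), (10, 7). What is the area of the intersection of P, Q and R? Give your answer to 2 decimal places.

The intersection is the polygon with vertices (0.516,5.774), (3.158,9.737), (5,10), (10,7), (7,4), (1,5), (0.526,5.632).
By the shoelace formula its area is 35.09.

35.09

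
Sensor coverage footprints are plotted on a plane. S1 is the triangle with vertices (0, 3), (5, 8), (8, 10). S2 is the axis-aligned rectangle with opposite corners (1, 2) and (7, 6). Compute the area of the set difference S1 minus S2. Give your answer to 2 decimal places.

|S1| = 2.5, |S1∩S2| = 0.5804.
|S1 ∖ S2| = |S1| − |S1∩S2| = 2.5 − 0.5804 = 1.92.

1.92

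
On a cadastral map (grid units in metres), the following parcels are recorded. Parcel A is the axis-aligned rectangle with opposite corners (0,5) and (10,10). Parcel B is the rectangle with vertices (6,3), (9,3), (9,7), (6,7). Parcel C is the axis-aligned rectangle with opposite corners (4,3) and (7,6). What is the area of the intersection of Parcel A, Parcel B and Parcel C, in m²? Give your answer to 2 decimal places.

1.00

The intersection is the polygon with vertices (6,6), (7,6), (7,5), (6,5).
By the shoelace formula its area is 1.00.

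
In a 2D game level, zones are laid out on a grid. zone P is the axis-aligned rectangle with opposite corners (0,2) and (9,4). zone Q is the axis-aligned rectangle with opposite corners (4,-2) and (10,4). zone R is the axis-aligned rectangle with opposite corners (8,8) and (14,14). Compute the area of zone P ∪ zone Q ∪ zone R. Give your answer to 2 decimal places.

80.00

By inclusion–exclusion:
Individual areas: |zone P| = 18, |zone Q| = 36, |zone R| = 36.
|zone P∩zone Q|: x∈[4,9], y∈[2,4] → 5·2 = 10.
|zone P∩zone R| = 0 (no overlap).
|zone Q∩zone R| = 0 (no overlap).
|zone P∩zone Q∩zone R| = 0.
|zone P ∪ zone Q ∪ zone R| = 90 − 10 + 0 = 80.00.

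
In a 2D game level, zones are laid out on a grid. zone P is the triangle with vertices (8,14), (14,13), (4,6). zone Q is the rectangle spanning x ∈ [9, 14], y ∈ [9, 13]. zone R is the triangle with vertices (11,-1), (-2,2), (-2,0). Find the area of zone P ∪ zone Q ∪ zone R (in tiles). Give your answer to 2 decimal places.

By inclusion–exclusion:
Individual areas: |zone P| = 26, |zone Q| = 20, |zone R| = 13.
|zone P∩zone Q| = 8.75.
|zone P∩zone R| = 0.
|zone Q∩zone R| = 0.
|zone P∩zone Q∩zone R| = 0.
|zone P ∪ zone Q ∪ zone R| = 59 − 8.75 + 0 = 50.25.

50.25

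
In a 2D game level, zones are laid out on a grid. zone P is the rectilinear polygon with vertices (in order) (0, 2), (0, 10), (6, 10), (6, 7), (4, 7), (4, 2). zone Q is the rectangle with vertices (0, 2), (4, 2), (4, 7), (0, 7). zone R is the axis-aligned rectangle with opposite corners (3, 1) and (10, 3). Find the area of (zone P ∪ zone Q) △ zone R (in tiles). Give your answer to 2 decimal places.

|zone P ∪ zone Q| = 38.
|(zone P ∪ zone Q) ∩ zone R| = 1.
|(zone P ∪ zone Q) △ zone R| = 38 + 14 − 2 = 50.00.

50.00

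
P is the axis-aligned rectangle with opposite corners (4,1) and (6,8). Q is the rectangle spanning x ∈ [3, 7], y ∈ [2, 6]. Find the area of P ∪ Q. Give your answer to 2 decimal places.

By inclusion–exclusion:
Individual areas: |P| = 14, |Q| = 16.
|P∩Q|: x∈[4,6], y∈[2,6] → 2·4 = 8.
|P ∪ Q| = 30 − 8 = 22.00.

22.00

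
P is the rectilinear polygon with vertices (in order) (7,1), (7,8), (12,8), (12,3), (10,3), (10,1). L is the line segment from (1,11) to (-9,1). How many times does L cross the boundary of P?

0

The segment lies entirely outside P and never meets its boundary.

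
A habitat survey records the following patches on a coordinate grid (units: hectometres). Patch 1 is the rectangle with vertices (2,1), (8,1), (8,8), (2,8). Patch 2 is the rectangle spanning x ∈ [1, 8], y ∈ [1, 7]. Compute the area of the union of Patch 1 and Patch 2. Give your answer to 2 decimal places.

48.00

By inclusion–exclusion:
Individual areas: |Patch 1| = 42, |Patch 2| = 42.
|Patch 1∩Patch 2|: x∈[2,8], y∈[1,7] → 6·6 = 36.
|Patch 1 ∪ Patch 2| = 84 − 36 = 48.00.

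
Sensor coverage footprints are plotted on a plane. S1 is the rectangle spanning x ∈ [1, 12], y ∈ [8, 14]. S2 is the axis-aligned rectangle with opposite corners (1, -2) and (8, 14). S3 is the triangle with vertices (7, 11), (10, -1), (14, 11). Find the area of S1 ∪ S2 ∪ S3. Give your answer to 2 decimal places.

164.00

By inclusion–exclusion:
Individual areas: |S1| = 66, |S2| = 112, |S3| = 42.
|S1∩S2|: x∈[1,8], y∈[8,14] → 7·6 = 42.
|S1∩S3| = 13.875.
|S2∩S3| = 2.
|S1∩S2∩S3| = 1.875.
|S1 ∪ S2 ∪ S3| = 220 − 57.875 + 1.875 = 164.00.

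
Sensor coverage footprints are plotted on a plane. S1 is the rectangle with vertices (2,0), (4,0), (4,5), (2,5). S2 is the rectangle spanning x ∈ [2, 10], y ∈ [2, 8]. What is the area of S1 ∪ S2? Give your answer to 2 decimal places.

52.00

By inclusion–exclusion:
Individual areas: |S1| = 10, |S2| = 48.
|S1∩S2|: x∈[2,4], y∈[2,5] → 2·3 = 6.
|S1 ∪ S2| = 58 − 6 = 52.00.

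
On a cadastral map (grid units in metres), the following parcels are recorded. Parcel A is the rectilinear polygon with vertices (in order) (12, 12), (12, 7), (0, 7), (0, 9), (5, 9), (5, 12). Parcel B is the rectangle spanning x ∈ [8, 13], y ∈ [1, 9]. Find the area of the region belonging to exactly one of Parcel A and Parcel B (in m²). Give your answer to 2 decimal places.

69.00

|Parcel A| = 45, |Parcel B| = 40, |Parcel A∩Parcel B| = 8.
|Parcel A △ Parcel B| = |Parcel A| + |Parcel B| − 2·|Parcel A∩Parcel B| = 45 + 40 − 16 = 69.00.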